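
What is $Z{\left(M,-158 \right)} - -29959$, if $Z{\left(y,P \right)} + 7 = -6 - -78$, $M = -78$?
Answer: $30024$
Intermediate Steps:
$Z{\left(y,P \right)} = 65$ ($Z{\left(y,P \right)} = -7 - -72 = -7 + \left(-6 + 78\right) = -7 + 72 = 65$)
$Z{\left(M,-158 \right)} - -29959 = 65 - -29959 = 65 + 29959 = 30024$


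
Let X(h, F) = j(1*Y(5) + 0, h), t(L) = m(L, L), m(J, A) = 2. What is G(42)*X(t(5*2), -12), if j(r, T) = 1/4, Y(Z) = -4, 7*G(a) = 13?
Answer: 13/28 ≈ 0.46429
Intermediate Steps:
G(a) = 13/7 (G(a) = (⅐)*13 = 13/7)
t(L) = 2
j(r, T) = ¼
X(h, F) = ¼
G(42)*X(t(5*2), -12) = (13/7)*(¼) = 13/28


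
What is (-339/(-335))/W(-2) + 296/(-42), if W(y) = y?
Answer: -106279/14070 ≈ -7.5536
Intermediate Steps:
(-339/(-335))/W(-2) + 296/(-42) = -339/(-335)/(-2) + 296/(-42) = -339*(-1/335)*(-½) + 296*(-1/42) = (339/335)*(-½) - 148/21 = -339/670 - 148/21 = -106279/14070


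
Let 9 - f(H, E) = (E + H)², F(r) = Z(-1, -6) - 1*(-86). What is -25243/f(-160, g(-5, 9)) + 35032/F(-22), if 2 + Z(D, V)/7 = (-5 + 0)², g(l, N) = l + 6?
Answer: 5275525/36936 ≈ 142.83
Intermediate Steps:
g(l, N) = 6 + l
Z(D, V) = 161 (Z(D, V) = -14 + 7*(-5 + 0)² = -14 + 7*(-5)² = -14 + 7*25 = -14 + 175 = 161)
F(r) = 247 (F(r) = 161 - 1*(-86) = 161 + 86 = 247)
f(H, E) = 9 - (E + H)²
-25243/f(-160, g(-5, 9)) + 35032/F(-22) = -25243/(9 - ((6 - 5) - 160)²) + 35032/247 = -25243/(9 - (1 - 160)²) + 35032*(1/247) = -25243/(9 - 1*(-159)²) + 35032/247 = -25243/(9 - 1*25281) + 35032/247 = -25243/(9 - 25281) + 35032/247 = -25243/(-25272) + 35032/247 = -25243*(-1/25272) + 35032/247 = 25243/25272 + 35032/247 = 5275525/36936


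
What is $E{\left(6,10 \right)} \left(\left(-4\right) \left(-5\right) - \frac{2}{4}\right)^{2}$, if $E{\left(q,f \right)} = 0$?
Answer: $0$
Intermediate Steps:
$E{\left(6,10 \right)} \left(\left(-4\right) \left(-5\right) - \frac{2}{4}\right)^{2} = 0 \left(\left(-4\right) \left(-5\right) - \frac{2}{4}\right)^{2} = 0 \left(20 - \frac{1}{2}\right)^{2} = 0 \left(\frac{39}{2}\right)^{2} = 0 \cdot \frac{1521}{4} = 0$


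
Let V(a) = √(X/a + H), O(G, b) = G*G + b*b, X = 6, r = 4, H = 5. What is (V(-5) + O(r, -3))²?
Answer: (125 + √95)²/25 ≈ 726.27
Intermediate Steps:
O(G, b) = G² + b²
V(a) = √(5 + 6/a) (V(a) = √(6/a + 5) = √(5 + 6/a))
(V(-5) + O(r, -3))² = (√(5 + 6/(-5)) + (4² + (-3)²))² = (√(5 + 6*(-⅕)) + (16 + 9))² = (√(5 - 6/5) + 25)² = (√(19/5) + 25)² = (√95/5 + 25)² = (25 + √95/5)²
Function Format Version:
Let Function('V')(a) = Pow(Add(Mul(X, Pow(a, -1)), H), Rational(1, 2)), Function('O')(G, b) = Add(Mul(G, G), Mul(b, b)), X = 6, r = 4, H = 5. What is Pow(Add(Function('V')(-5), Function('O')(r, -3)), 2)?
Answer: Mul(Rational(1, 25), Pow(Add(125, Pow(95, Rational(1, 2))), 2)) ≈ 726.27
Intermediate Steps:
Function('O')(G, b) = Add(Pow(G, 2), Pow(b, 2))
Function('V')(a) = Pow(Add(5, Mul(6, Pow(a, -1))), Rational(1, 2)) (Function('V')(a) = Pow(Add(Mul(6, Pow(a, -1)), 5), Rational(1, 2)) = Pow(Add(5, Mul(6, Pow(a, -1))), Rational(1, 2)))
Pow(Add(Function('V')(-5), Function('O')(r, -3)), 2) = Pow(Add(Pow(Add(5, Mul(6, Pow(-5, -1))), Rational(1, 2)), Add(Pow(4, 2), Pow(-3, 2))), 2) = Pow(Add(Pow(Add(5, Mul(6, Rational(-1, 5))), Rational(1, 2)), Add(16, 9)), 2) = Pow(Add(Pow(Add(5, Rational(-6, 5)), Rational(1, 2)), 25), 2) = Pow(Add(Pow(Rational(19, 5), Rational(1, 2)), 25), 2) = Pow(Add(Mul(Rational(1, 5), Pow(95, Rational(1, 2))), 25), 2) = Pow(Add(25, Mul(Rational(1, 5), Pow(95, Rational(1, 2)))), 2)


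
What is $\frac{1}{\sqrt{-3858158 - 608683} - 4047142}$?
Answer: $- \frac{4047142}{16379362835005} - \frac{i \sqrt{4466841}}{16379362835005} \approx -2.4709 \cdot 10^{-7} - 1.2903 \cdot 10^{-10} i$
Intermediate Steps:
$\frac{1}{\sqrt{-3858158 - 608683} - 4047142} = \frac{1}{\sqrt{-4466841} - 4047142} = \frac{1}{i \sqrt{4466841} - 4047142} = \frac{1}{-4047142 + i \sqrt{4466841}}$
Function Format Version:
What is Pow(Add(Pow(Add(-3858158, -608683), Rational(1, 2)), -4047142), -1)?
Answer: Add(Rational(-4047142, 16379362835005), Mul(Rational(-1, 16379362835005), I, Pow(4466841, Rational(1, 2)))) ≈ Add(-2.4709e-7, Mul(-1.2903e-10, I))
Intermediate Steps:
Pow(Add(Pow(Add(-3858158, -608683), Rational(1, 2)), -4047142), -1) = Pow(Add(Pow(-4466841, Rational(1, 2)), -4047142), -1) = Pow(Add(Mul(I, Pow(4466841, Rational(1, 2))), -4047142), -1) = Pow(Add(-4047142, Mul(I, Pow(4466841, Rational(1, 2)))), -1)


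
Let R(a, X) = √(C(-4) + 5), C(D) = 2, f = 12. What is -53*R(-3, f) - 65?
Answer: -65 - 53*√7 ≈ -205.22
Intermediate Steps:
R(a, X) = √7 (R(a, X) = √(2 + 5) = √7)
-53*R(-3, f) - 65 = -53*√7 - 65 = -65 - 53*√7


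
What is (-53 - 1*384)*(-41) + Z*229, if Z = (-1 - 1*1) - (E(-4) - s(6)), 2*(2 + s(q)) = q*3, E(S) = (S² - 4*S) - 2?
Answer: 12192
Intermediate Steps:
E(S) = -2 + S² - 4*S
s(q) = -2 + 3*q/2 (s(q) = -2 + (q*3)/2 = -2 + (3*q)/2 = -2 + 3*q/2)
Z = -25 (Z = (-1 - 1*1) - ((-2 + (-4)² - 4*(-4)) - (-2 + (3/2)*6)) = (-1 - 1) - ((-2 + 16 + 16) - (-2 + 9)) = -2 - (30 - 1*7) = -2 - (30 - 7) = -2 - 1*23 = -2 - 23 = -25)
(-53 - 1*384)*(-41) + Z*229 = (-53 - 1*384)*(-41) - 25*229 = (-53 - 384)*(-41) - 5725 = -437*(-41) - 5725 = 17917 - 5725 = 12192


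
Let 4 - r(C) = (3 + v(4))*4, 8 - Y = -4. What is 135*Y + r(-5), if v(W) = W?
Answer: 1596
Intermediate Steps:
Y = 12 (Y = 8 - 1*(-4) = 8 + 4 = 12)
r(C) = -24 (r(C) = 4 - (3 + 4)*4 = 4 - 7*4 = 4 - 1*28 = 4 - 28 = -24)
135*Y + r(-5) = 135*12 - 24 = 1620 - 24 = 1596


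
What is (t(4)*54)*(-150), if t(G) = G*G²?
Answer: -518400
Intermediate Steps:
t(G) = G³
(t(4)*54)*(-150) = (4³*54)*(-150) = (64*54)*(-150) = 3456*(-150) = -518400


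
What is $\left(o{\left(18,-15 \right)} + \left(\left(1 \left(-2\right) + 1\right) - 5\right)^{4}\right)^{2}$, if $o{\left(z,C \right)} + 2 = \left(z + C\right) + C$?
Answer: $1643524$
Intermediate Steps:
$o{\left(z,C \right)} = -2 + z + 2 C$ ($o{\left(z,C \right)} = -2 + \left(\left(z + C\right) + C\right) = -2 + \left(\left(C + z\right) + C\right) = -2 + \left(z + 2 C\right) = -2 + z + 2 C$)
$\left(o{\left(18,-15 \right)} + \left(\left(1 \left(-2\right) + 1\right) - 5\right)^{4}\right)^{2} = \left(\left(-2 + 18 + 2 \left(-15\right)\right) + \left(\left(1 \left(-2\right) + 1\right) - 5\right)^{4}\right)^{2} = \left(\left(-2 + 18 - 30\right) + \left(\left(-2 + 1\right) - 5\right)^{4}\right)^{2} = \left(-14 + \left(-1 - 5\right)^{4}\right)^{2} = \left(-14 + \left(-6\right)^{4}\right)^{2} = \left(-14 + 1296\right)^{2} = 1282^{2} = 1643524$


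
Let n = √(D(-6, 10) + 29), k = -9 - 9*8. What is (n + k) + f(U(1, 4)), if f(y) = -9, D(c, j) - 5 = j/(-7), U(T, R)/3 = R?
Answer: -90 + 2*√399/7 ≈ -84.293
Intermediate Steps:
U(T, R) = 3*R
D(c, j) = 5 - j/7 (D(c, j) = 5 + j/(-7) = 5 + j*(-⅐) = 5 - j/7)
k = -81 (k = -9 - 72 = -81)
n = 2*√399/7 (n = √((5 - ⅐*10) + 29) = √((5 - 10/7) + 29) = √(25/7 + 29) = √(228/7) = 2*√399/7 ≈ 5.7071)
(n + k) + f(U(1, 4)) = (2*√399/7 - 81) - 9 = (-81 + 2*√399/7) - 9 = -90 + 2*√399/7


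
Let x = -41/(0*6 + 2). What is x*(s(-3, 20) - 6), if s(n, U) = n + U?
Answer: -451/2 ≈ -225.50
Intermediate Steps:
s(n, U) = U + n
x = -41/2 (x = -41/(0 + 2) = -41/2 ≈ -20.500)
x*(s(-3, 20) - 6) = -41*((20 - 3) - 6)/2 = -41*(17 - 6)/2 = -41/2*11 = -451/2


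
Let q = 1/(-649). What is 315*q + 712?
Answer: 461773/649 ≈ 711.51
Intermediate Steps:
q = -1/649 ≈ -0.0015408
315*q + 712 = 315*(-1/649) + 712 = -315/649 + 712 = 461773/649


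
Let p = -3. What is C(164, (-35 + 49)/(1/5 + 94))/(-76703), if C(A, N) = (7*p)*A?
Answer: 3444/76703 ≈ 0.044900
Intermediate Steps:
C(A, N) = -21*A (C(A, N) = (7*(-3))*A = -21*A)
C(164, (-35 + 49)/(1/5 + 94))/(-76703) = -21*164/(-76703) = -3444*(-1/76703) = 3444/76703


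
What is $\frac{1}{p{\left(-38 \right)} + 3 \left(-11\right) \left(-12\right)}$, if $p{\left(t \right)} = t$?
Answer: $\frac{1}{358} \approx 0.0027933$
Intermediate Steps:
$\frac{1}{p{\left(-38 \right)} + 3 \left(-11\right) \left(-12\right)} = \frac{1}{-38 + 3 \left(-11\right) \left(-12\right)} = \frac{1}{-38 - -396} = \frac{1}{-38 + 396} = \frac{1}{358}$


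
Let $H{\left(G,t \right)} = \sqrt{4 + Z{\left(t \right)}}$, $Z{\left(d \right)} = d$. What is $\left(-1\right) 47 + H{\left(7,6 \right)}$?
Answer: $-47 + \sqrt{10} \approx -43.838$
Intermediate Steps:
$H{\left(G,t \right)} = \sqrt{4 + t}$
$\left(-1\right) 47 + H{\left(7,6 \right)} = \left(-1\right) 47 + \sqrt{4 + 6} = -47 + \sqrt{10}$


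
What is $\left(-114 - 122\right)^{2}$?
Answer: $55696$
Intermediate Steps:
$\left(-114 - 122\right)^{2} = \left(-236\right)^{2} = 55696$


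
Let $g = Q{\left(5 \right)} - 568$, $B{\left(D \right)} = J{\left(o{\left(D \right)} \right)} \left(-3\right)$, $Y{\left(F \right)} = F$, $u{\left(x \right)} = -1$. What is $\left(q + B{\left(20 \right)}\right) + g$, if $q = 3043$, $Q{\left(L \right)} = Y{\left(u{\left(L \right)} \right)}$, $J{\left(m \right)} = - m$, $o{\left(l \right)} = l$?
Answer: $2534$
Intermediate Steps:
$Q{\left(L \right)} = -1$
$B{\left(D \right)} = 3 D$ ($B{\left(D \right)} = - D \left(-3\right) = 3 D$)
$g = -569$ ($g = -1 - 568 = -569$)
$\left(q + B{\left(20 \right)}\right) + g = \left(3043 + 3 \cdot 20\right) - 569 = \left(3043 + 60\right) - 569 = 3103 - 569 = 2534$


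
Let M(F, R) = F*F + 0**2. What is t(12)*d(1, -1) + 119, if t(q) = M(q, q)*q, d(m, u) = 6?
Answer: 10487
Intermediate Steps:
M(F, R) = F**2 (M(F, R) = F**2 + 0 = F**2)
t(q) = q**3 (t(q) = q**2*q = q**3)
t(12)*d(1, -1) + 119 = 12**3*6 + 119 = 1728*6 + 119 = 10368 + 119 = 10487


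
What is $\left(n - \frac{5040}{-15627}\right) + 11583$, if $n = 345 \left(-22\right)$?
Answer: $\frac{20801217}{5209} \approx 3993.3$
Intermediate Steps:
$n = -7590$
$\left(n - \frac{5040}{-15627}\right) + 11583 = \left(-7590 - \frac{5040}{-15627}\right) + 11583 = \left(-7590 - 5040 \left(- \frac{1}{15627}\right)\right) + 11583 = \left(-7590 - - \frac{1680}{5209}\right) + 11583 = \left(-7590 + \frac{1680}{5209}\right) + 11583 = - \frac{39534630}{5209} + 11583 = \frac{20801217}{5209}$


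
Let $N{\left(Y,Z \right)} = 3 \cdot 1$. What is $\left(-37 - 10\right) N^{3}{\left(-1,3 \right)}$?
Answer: $-1269$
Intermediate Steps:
$N{\left(Y,Z \right)} = 3$
$\left(-37 - 10\right) N^{3}{\left(-1,3 \right)} = \left(-37 - 10\right) 3^{3} = \left(-47\right) 27 = -1269$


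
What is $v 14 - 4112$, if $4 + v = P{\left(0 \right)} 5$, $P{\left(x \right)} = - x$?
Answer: $-4168$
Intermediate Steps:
$v = -4$ ($v = -4 + \left(-1\right) 0 \cdot 5 = -4 + 0 \cdot 5 = -4 + 0 = -4$)
$v 14 - 4112 = \left(-4\right) 14 - 4112 = -56 - 4112 = -4168$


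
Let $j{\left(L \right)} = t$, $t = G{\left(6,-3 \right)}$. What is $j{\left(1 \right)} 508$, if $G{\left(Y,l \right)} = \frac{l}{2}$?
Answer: $-762$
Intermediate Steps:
$G{\left(Y,l \right)} = \frac{l}{2}$ ($G{\left(Y,l \right)} = l \frac{1}{2} = \frac{l}{2}$)
$t = - \frac{3}{2}$ ($t = \frac{1}{2} \left(-3\right) = - \frac{3}{2} \approx -1.5$)
$j{\left(L \right)} = - \frac{3}{2}$
$j{\left(1 \right)} 508 = \left(- \frac{3}{2}\right) 508 = -762$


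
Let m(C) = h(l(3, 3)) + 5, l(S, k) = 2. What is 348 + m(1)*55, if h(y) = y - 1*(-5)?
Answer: 1008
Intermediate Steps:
h(y) = 5 + y (h(y) = y + 5 = 5 + y)
m(C) = 12 (m(C) = (5 + 2) + 5 = 7 + 5 = 12)
348 + m(1)*55 = 348 + 12*55 = 348 + 660 = 1008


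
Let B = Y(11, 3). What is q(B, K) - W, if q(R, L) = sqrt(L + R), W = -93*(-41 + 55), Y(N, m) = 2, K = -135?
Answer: 1302 + I*sqrt(133) ≈ 1302.0 + 11.533*I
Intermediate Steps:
W = -1302 (W = -93*14 = -1302)
B = 2
q(B, K) - W = sqrt(-135 + 2) - 1*(-1302) = sqrt(-133) + 1302 = I*sqrt(133) + 1302 = 1302 + I*sqrt(133)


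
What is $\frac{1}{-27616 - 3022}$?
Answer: $- \frac{1}{30638} \approx -3.2639 \cdot 10^{-5}$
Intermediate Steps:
$\frac{1}{-27616 - 3022} = \frac{1}{-30638} = - \frac{1}{30638}$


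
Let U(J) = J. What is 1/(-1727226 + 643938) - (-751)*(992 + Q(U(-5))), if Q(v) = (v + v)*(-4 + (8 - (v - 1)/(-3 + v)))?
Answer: 780600541835/1083288 ≈ 7.2058e+5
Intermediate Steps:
Q(v) = 2*v*(4 - (-1 + v)/(-3 + v)) (Q(v) = (2*v)*(-4 + (8 - (-1 + v)/(-3 + v))) = (2*v)*(4 - (-1 + v)/(-3 + v)) = 2*v*(4 - (-1 + v)/(-3 + v)))
1/(-1727226 + 643938) - (-751)*(992 + Q(U(-5))) = 1/(-1727226 + 643938) - (-751)*(992 + 2*(-5)*(-11 + 3*(-5))/(-3 - 5)) = 1/(-1083288) - (-751)*(992 + 2*(-5)*(-11 - 15)/(-8)) = -1/1083288 - (-751)*(992 + 2*(-5)*(-⅛)*(-26)) = -1/1083288 - (-751)*(992 - 65/2) = -1/1083288 - (-751)*1919/2 = -1/1083288 - 1*(-1441169/2) = -1/1083288 + 1441169/2 = 780600541835/1083288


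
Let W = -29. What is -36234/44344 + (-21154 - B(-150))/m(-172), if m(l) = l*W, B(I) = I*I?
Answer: -264566021/27648484 ≈ -9.5689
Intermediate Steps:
B(I) = I²
m(l) = -29*l (m(l) = l*(-29) = -29*l)
-36234/44344 + (-21154 - B(-150))/m(-172) = -36234/44344 + (-21154 - 1*(-150)²)/((-29*(-172))) = -36234*1/44344 + (-21154 - 1*22500)/4988 = -18117/22172 + (-21154 - 22500)*(1/4988) = -18117/22172 - 43654*1/4988 = -18117/22172 - 21827/2494 = -264566021/27648484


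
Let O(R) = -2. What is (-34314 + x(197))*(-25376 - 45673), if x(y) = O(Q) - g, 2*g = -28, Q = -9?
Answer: 2437122798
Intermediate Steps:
g = -14 (g = (½)*(-28) = -14)
x(y) = 12 (x(y) = -2 - 1*(-14) = -2 + 14 = 12)
(-34314 + x(197))*(-25376 - 45673) = (-34314 + 12)*(-25376 - 45673) = -34302*(-71049) = 2437122798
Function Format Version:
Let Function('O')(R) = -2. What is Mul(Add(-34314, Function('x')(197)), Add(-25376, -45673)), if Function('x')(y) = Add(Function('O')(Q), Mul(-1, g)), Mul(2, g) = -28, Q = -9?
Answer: 2437122798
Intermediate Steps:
g = -14 (g = Mul(Rational(1, 2), -28) = -14)
Function('x')(y) = 12 (Function('x')(y) = Add(-2, Mul(-1, -14)) = Add(-2, 14) = 12)
Mul(Add(-34314, Function('x')(197)), Add(-25376, -45673)) = Mul(Add(-34314, 12), Add(-25376, -45673)) = Mul(-34302, -71049) = 2437122798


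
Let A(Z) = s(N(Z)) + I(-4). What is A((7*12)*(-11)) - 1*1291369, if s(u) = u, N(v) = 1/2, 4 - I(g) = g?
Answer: -2582721/2 ≈ -1.2914e+6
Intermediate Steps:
I(g) = 4 - g
N(v) = 1/2 (N(v) = 1*(1/2) = 1/2)
A(Z) = 17/2 (A(Z) = 1/2 + (4 - 1*(-4)) = 1/2 + (4 + 4) = 1/2 + 8 = 17/2)
A((7*12)*(-11)) - 1*1291369 = 17/2 - 1*1291369 = 17/2 - 1291369 = -2582721/2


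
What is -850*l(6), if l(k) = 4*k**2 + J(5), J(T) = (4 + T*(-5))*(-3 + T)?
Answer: -86700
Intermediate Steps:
J(T) = (-3 + T)*(4 - 5*T) (J(T) = (4 - 5*T)*(-3 + T) = (-3 + T)*(4 - 5*T))
l(k) = -42 + 4*k**2 (l(k) = 4*k**2 + (-12 - 5*5**2 + 19*5) = 4*k**2 + (-12 - 5*25 + 95) = 4*k**2 + (-12 - 125 + 95) = 4*k**2 - 42 = -42 + 4*k**2)
-850*l(6) = -850*(-42 + 4*6**2) = -850*(-42 + 4*36) = -850*(-42 + 144) = -850*102 = -86700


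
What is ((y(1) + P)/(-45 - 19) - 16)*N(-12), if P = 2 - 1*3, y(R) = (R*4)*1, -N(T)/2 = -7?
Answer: -7189/32 ≈ -224.66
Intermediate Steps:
N(T) = 14 (N(T) = -2*(-7) = 14)
y(R) = 4*R (y(R) = (4*R)*1 = 4*R)
P = -1 (P = 2 - 3 = -1)
((y(1) + P)/(-45 - 19) - 16)*N(-12) = ((4*1 - 1)/(-45 - 19) - 16)*14 = ((4 - 1)/(-64) - 16)*14 = (3*(-1/64) - 16)*14 = (-3/64 - 16)*14 = -1027/64*14 = -7189/32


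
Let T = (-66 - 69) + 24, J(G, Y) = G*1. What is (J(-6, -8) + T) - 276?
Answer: -393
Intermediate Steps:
J(G, Y) = G
T = -111 (T = -135 + 24 = -111)
(J(-6, -8) + T) - 276 = (-6 - 111) - 276 = -117 - 276 = -393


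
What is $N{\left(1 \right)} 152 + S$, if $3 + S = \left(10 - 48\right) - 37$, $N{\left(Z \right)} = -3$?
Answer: $-534$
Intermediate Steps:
$S = -78$ ($S = -3 + \left(\left(10 - 48\right) - 37\right) = -3 - 75 = -78$)
$N{\left(1 \right)} 152 + S = \left(-3\right) 152 - 78 = -456 - 78 = -534$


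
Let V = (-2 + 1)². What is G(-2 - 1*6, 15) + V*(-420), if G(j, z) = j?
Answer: -428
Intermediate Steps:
V = 1 (V = (-1)² = 1)
G(-2 - 1*6, 15) + V*(-420) = (-2 - 1*6) + 1*(-420) = (-2 - 6) - 420 = -8 - 420 = -428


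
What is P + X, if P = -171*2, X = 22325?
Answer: 21983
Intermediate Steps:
P = -342
P + X = -342 + 22325 = 21983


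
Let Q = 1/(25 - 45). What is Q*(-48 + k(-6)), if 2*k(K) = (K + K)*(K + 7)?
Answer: 27/10 ≈ 2.7000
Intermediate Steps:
k(K) = K*(7 + K) (k(K) = ((K + K)*(K + 7))/2 = ((2*K)*(7 + K))/2 = (2*K*(7 + K))/2 = K*(7 + K))
Q = -1/20 (Q = 1/(-20) = -1/20 ≈ -0.050000)
Q*(-48 + k(-6)) = -(-48 - 6*(7 - 6))/20 = -(-48 - 6*1)/20 = -(-48 - 6)/20 = -1/20*(-54) = 27/10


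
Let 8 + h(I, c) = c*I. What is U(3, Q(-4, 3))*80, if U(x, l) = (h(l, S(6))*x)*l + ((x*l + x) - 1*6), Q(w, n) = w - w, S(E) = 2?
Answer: -240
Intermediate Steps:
Q(w, n) = 0
h(I, c) = -8 + I*c (h(I, c) = -8 + c*I = -8 + I*c)
U(x, l) = -6 + x + l*x + l*x*(-8 + 2*l) (U(x, l) = ((-8 + l*2)*x)*l + ((x*l + x) - 1*6) = ((-8 + 2*l)*x)*l + ((l*x + x) - 6) = (x*(-8 + 2*l))*l + ((x + l*x) - 6) = l*x*(-8 + 2*l) + (-6 + x + l*x) = -6 + x + l*x + l*x*(-8 + 2*l))
U(3, Q(-4, 3))*80 = (-6 + 3 + 0*3 + 2*0*3*(-4 + 0))*80 = (-6 + 3 + 0 + 2*0*3*(-4))*80 = (-6 + 3 + 0 + 0)*80 = -3*80 = -240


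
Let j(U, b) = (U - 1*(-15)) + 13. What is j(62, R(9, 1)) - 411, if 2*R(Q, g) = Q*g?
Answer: -321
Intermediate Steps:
R(Q, g) = Q*g/2 (R(Q, g) = (Q*g)/2 = Q*g/2)
j(U, b) = 28 + U (j(U, b) = (U + 15) + 13 = (15 + U) + 13 = 28 + U)
j(62, R(9, 1)) - 411 = (28 + 62) - 411 = 90 - 411 = -321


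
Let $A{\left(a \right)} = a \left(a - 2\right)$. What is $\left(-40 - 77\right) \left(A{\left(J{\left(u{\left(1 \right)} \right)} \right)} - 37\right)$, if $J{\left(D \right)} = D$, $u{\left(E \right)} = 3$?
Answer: $3978$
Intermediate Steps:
$A{\left(a \right)} = a \left(-2 + a\right)$
$\left(-40 - 77\right) \left(A{\left(J{\left(u{\left(1 \right)} \right)} \right)} - 37\right) = \left(-40 - 77\right) \left(3 \left(-2 + 3\right) - 37\right) = \left(-40 - 77\right) \left(3 \cdot 1 - 37\right) = - 117 \left(3 - 37\right) = \left(-117\right) \left(-34\right) = 3978$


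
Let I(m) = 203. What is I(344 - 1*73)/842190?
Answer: 203/842190 ≈ 0.00024104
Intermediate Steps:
I(344 - 1*73)/842190 = 203/842190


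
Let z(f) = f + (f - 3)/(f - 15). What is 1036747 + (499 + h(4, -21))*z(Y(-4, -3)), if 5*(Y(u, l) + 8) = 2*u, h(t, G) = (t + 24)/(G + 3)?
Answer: 211606396/205 ≈ 1.0322e+6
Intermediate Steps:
h(t, G) = (24 + t)/(3 + G)
Y(u, l) = -8 + 2*u/5 (Y(u, l) = -8 + (2*u)/5 = -8 + 2*u/5)
z(f) = f + (-3 + f)/(-15 + f)
1036747 + (499 + h(4, -21))*z(Y(-4, -3)) = 1036747 + (499 + (24 + 4)/(3 - 21))*((-3 + (-8 + (⅖)*(-4))² - 14*(-8 + (⅖)*(-4)))/(-15 + (-8 + (⅖)*(-4)))) = 1036747 + (499 + 28/(-18))*((-3 + (-8 - 8/5)² - 14*(-8 - 8/5))/(-15 + (-8 - 8/5))) = 1036747 + (499 - 1/18*28)*((-3 + (-48/5)² - 14*(-48/5))/(-15 - 48/5)) = 1036747 + (499 - 14/9)*((-3 + 2304/25 + 672/5)/(-123/5)) = 1036747 + 4477*(-5/123*5589/25)/9 = 1036747 + (4477/9)*(-1863/205) = 1036747 - 926739/205 = 211606396/205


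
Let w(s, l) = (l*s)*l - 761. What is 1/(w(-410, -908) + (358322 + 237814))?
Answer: -1/337434865 ≈ -2.9635e-9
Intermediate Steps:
w(s, l) = -761 + s*l**2 (w(s, l) = s*l**2 - 761 = -761 + s*l**2)
1/(w(-410, -908) + (358322 + 237814)) = 1/((-761 - 410*(-908)**2) + (358322 + 237814)) = 1/((-761 - 410*824464) + 596136) = 1/((-761 - 338030240) + 596136) = 1/(-338031001 + 596136) = 1/(-337434865) = -1/337434865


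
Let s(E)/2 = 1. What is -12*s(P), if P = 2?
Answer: -24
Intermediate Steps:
s(E) = 2 (s(E) = 2*1 = 2)
-12*s(P) = -12*2 = -24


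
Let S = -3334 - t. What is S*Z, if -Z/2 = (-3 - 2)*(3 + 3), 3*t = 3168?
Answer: -263400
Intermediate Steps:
t = 1056 (t = (⅓)*3168 = 1056)
S = -4390 (S = -3334 - 1*1056 = -3334 - 1056 = -4390)
Z = 60 (Z = -2*(-3 - 2)*(3 + 3) = -(-10)*6 = -2*(-30) = 60)
S*Z = -4390*60 = -263400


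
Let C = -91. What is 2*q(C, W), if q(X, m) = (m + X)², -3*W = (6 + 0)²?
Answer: 21218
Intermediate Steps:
W = -12 (W = -(6 + 0)²/3 = -⅓*6² = -⅓*36 = -12)
q(X, m) = (X + m)²
2*q(C, W) = 2*(-91 - 12)² = 2*(-103)² = 2*10609 = 21218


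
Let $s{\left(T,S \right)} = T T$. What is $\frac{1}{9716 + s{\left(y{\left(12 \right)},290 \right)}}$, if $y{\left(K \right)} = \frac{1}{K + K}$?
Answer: $\frac{576}{5596417} \approx 0.00010292$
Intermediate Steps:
$y{\left(K \right)} = \frac{1}{2 K}$
$s{\left(T,S \right)} = T^{2}$
$\frac{1}{9716 + s{\left(y{\left(12 \right)},290 \right)}} = \frac{1}{9716 + \left(\frac{1}{2 \cdot 12}\right)^{2}} = \frac{1}{9716 + \left(\frac{1}{2} \cdot \frac{1}{12}\right)^{2}} = \frac{1}{9716 + \left(\frac{1}{24}\right)^{2}} = \frac{1}{9716 + \frac{1}{576}} = \frac{1}{\frac{5596417}{576}} = \frac{576}{5596417}$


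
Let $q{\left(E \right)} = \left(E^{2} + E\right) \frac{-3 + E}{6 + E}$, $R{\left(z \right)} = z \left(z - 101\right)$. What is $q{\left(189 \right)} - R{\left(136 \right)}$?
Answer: $\frac{383404}{13} \approx 29493.0$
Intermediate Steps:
$R{\left(z \right)} = z \left(-101 + z\right)$
$q{\left(E \right)} = \frac{\left(-3 + E\right) \left(E + E^{2}\right)}{6 + E}$ ($q{\left(E \right)} = \left(E + E^{2}\right) \frac{-3 + E}{6 + E} = \frac{\left(-3 + E\right) \left(E + E^{2}\right)}{6 + E}$)
$q{\left(189 \right)} - R{\left(136 \right)} = \frac{189 \left(-3 + 189^{2} - 378\right)}{6 + 189} - 136 \left(-101 + 136\right) = \frac{189 \left(-3 + 35721 - 378\right)}{195} - 136 \cdot 35 = 189 \cdot \frac{1}{195} \cdot 35340 - 4760 = \frac{445284}{13} - 4760 = \frac{383404}{13}$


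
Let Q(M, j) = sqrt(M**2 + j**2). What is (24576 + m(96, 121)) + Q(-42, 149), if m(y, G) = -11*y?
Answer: 23520 + sqrt(23965) ≈ 23675.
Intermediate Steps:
(24576 + m(96, 121)) + Q(-42, 149) = (24576 - 11*96) + sqrt((-42)**2 + 149**2) = (24576 - 1056) + sqrt(1764 + 22201) = 23520 + sqrt(23965)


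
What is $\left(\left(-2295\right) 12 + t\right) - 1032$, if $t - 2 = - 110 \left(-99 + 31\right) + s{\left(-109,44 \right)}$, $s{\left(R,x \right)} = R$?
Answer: $-21199$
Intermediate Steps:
$t = 7373$ ($t = 2 - \left(109 + 110 \left(-99 + 31\right)\right) = 2 - -7371 = 2 + \left(7480 - 109\right) = 2 + 7371 = 7373$)
$\left(\left(-2295\right) 12 + t\right) - 1032 = \left(\left(-2295\right) 12 + 7373\right) - 1032 = \left(-27540 + 7373\right) - 1032 = -20167 - 1032 = -21199$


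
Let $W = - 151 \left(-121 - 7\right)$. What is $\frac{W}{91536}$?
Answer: $\frac{1208}{5721} \approx 0.21115$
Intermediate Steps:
$W = 19328$ ($W = \left(-151\right) \left(-128\right) = 19328$)
$\frac{W}{91536} = \frac{19328}{91536} = 19328 \cdot \frac{1}{91536} = \frac{1208}{5721}$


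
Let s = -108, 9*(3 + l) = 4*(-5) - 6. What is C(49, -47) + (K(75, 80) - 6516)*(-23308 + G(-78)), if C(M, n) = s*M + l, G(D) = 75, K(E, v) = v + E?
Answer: 1330018336/9 ≈ 1.4778e+8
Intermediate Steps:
l = -53/9 (l = -3 + (4*(-5) - 6)/9 = -3 + (-20 - 6)/9 = -3 + (⅑)*(-26) = -3 - 26/9 = -53/9 ≈ -5.8889)
K(E, v) = E + v
C(M, n) = -53/9 - 108*M (C(M, n) = -108*M - 53/9 = -53/9 - 108*M)
C(49, -47) + (K(75, 80) - 6516)*(-23308 + G(-78)) = (-53/9 - 108*49) + ((75 + 80) - 6516)*(-23308 + 75) = (-53/9 - 5292) + (155 - 6516)*(-23233) = -47681/9 - 6361*(-23233) = -47681/9 + 147785113 = 1330018336/9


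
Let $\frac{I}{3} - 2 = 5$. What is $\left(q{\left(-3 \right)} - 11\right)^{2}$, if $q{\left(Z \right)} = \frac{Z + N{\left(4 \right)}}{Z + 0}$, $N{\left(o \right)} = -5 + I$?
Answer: $\frac{2116}{9} \approx 235.11$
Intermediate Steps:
$I = 21$ ($I = 6 + 3 \cdot 5 = 6 + 15 = 21$)
$N{\left(o \right)} = 16$ ($N{\left(o \right)} = -5 + 21 = 16$)
$q{\left(Z \right)} = \frac{16 + Z}{Z}$ ($q{\left(Z \right)} = \frac{Z + 16}{Z + 0} = \frac{16 + Z}{Z}$)
$\left(q{\left(-3 \right)} - 11\right)^{2} = \left(\frac{16 - 3}{-3} - 11\right)^{2} = \left(\left(- \frac{1}{3}\right) 13 - 11\right)^{2} = \left(- \frac{13}{3} - 11\right)^{2} = \left(- \frac{46}{3}\right)^{2} = \frac{2116}{9}$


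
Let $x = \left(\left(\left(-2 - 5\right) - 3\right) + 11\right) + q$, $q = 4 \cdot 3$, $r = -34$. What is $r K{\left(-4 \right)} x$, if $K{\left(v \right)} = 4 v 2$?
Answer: $14144$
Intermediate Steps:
$K{\left(v \right)} = 8 v$
$q = 12$
$x = 13$ ($x = \left(\left(\left(-2 - 5\right) - 3\right) + 11\right) + 12 = \left(\left(-7 - 3\right) + 11\right) + 12 = \left(-10 + 11\right) + 12 = 1 + 12 = 13$)
$r K{\left(-4 \right)} x = - 34 \cdot 8 \left(-4\right) 13 = \left(-34\right) \left(-32\right) 13 = 1088 \cdot 13 = 14144$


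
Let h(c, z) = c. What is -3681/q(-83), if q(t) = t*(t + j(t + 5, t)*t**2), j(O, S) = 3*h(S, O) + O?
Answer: -3681/186981238 ≈ -1.9686e-5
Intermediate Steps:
j(O, S) = O + 3*S (j(O, S) = 3*S + O = O + 3*S)
q(t) = t*(t + t**2*(5 + 4*t)) (q(t) = t*(t + ((t + 5) + 3*t)*t**2) = t*(t + ((5 + t) + 3*t)*t**2) = t*(t + (5 + 4*t)*t**2) = t*(t + t**2*(5 + 4*t)))
-3681/q(-83) = -3681*1/(6889*(1 - 83*(5 + 4*(-83)))) = -3681*1/(6889*(1 - 83*(5 - 332))) = -3681*1/(6889*(1 - 83*(-327))) = -3681*1/(6889*(1 + 27141)) = -3681/(6889*27142) = -3681/186981238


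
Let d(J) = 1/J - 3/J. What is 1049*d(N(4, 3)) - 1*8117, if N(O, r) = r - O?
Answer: -6019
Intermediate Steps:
d(J) = -2/J (d(J) = 1/J - 3/J = -2/J)
1049*d(N(4, 3)) - 1*8117 = 1049*(-2/(3 - 1*4)) - 1*8117 = 1049*(-2/(3 - 4)) - 8117 = 1049*(-2/(-1)) - 8117 = 1049*(-2*(-1)) - 8117 = 1049*2 - 8117 = 2098 - 8117 = -6019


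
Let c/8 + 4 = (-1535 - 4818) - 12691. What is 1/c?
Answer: -1/152384 ≈ -6.5624e-6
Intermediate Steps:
c = -152384 (c = -32 + 8*((-1535 - 4818) - 12691) = -32 + 8*(-6353 - 12691) = -32 + 8*(-19044) = -32 - 152352 = -152384)
1/c = 1/(-152384) = -1/152384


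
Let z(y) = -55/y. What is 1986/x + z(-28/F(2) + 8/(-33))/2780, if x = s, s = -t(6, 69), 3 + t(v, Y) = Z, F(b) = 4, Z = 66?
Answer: -87961585/2790564 ≈ -31.521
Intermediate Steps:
t(v, Y) = 63 (t(v, Y) = -3 + 66 = 63)
s = -63 (s = -1*63 = -63)
x = -63
1986/x + z(-28/F(2) + 8/(-33))/2780 = 1986/(-63) - 55/(-28/4 + 8/(-33))/2780 = 1986*(-1/63) - 55/(-28*¼ + 8*(-1/33))*(1/2780) = -662/21 - 55/(-7 - 8/33)*(1/2780) = -662/21 - 55/(-239/33)*(1/2780) = -662/21 - 55*(-33/239)*(1/2780) = -662/21 + (1815/239)*(1/2780) = -662/21 + 363/132884 = -87961585/2790564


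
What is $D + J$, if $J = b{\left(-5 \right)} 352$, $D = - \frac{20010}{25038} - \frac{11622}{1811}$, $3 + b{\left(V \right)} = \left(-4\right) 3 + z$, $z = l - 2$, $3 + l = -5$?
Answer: $- \frac{66558804691}{7557303} \approx -8807.2$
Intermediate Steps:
$l = -8$ ($l = -3 - 5 = -8$)
$z = -10$ ($z = -8 - 2 = -10$)
$b{\left(V \right)} = -25$ ($b{\left(V \right)} = -3 - 22 = -25$)
$D = - \frac{54538291}{7557303}$ ($D = \left(-20010\right) \frac{1}{25038} - \frac{11622}{1811} = - \frac{3335}{4173} - \frac{11622}{1811} = - \frac{54538291}{7557303} \approx -7.2166$)
$J = -8800$ ($J = \left(-25\right) 352 = -8800$)
$D + J = - \frac{54538291}{7557303} - 8800 = - \frac{66558804691}{7557303}$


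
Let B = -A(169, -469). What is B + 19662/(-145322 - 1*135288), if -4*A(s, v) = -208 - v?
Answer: 36580281/561220 ≈ 65.180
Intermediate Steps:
A(s, v) = 52 + v/4 (A(s, v) = -(-208 - v)/4 = 52 + v/4)
B = 261/4 (B = -(52 + (¼)*(-469)) = -(52 - 469/4) = -1*(-261/4) = 261/4 ≈ 65.250)
B + 19662/(-145322 - 1*135288) = 261/4 + 19662/(-145322 - 1*135288) = 261/4 + 19662/(-145322 - 135288) = 261/4 + 19662/(-280610) = 261/4 + 19662*(-1/280610) = 261/4 - 9831/140305 = 36580281/561220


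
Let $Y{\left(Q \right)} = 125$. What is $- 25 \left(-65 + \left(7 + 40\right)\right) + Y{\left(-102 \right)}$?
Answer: $575$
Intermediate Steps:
$- 25 \left(-65 + \left(7 + 40\right)\right) + Y{\left(-102 \right)} = - 25 \left(-65 + \left(7 + 40\right)\right) + 125 = - 25 \left(-65 + 47\right) + 125 = \left(-25\right) \left(-18\right) + 125 = 450 + 125 = 575$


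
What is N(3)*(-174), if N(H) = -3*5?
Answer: 2610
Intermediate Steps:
N(H) = -15
N(3)*(-174) = -15*(-174) = 2610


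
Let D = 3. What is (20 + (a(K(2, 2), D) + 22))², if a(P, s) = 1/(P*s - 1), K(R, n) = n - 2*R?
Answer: 85849/49 ≈ 1752.0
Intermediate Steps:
a(P, s) = 1/(-1 + P*s)
(20 + (a(K(2, 2), D) + 22))² = (20 + (1/(-1 + (2 - 2*2)*3) + 22))² = (20 + (1/(-1 + (2 - 4)*3) + 22))² = (20 + (1/(-1 - 2*3) + 22))² = (20 + (1/(-1 - 6) + 22))² = (20 + (1/(-7) + 22))² = (20 + (-⅐ + 22))² = (20 + 153/7)² = (293/7)² = 85849/49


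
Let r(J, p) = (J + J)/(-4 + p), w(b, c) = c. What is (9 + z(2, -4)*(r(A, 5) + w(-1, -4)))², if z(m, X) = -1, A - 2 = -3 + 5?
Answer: 25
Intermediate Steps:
A = 4 (A = 2 + (-3 + 5) = 2 + 2 = 4)
r(J, p) = 2*J/(-4 + p) (r(J, p) = (2*J)/(-4 + p) = 2*J/(-4 + p))
(9 + z(2, -4)*(r(A, 5) + w(-1, -4)))² = (9 - (2*4/(-4 + 5) - 4))² = (9 - (2*4/1 - 4))² = (9 - (2*4*1 - 4))² = (9 - (8 - 4))² = (9 - 1*4)² = (9 - 4)² = 5² = 25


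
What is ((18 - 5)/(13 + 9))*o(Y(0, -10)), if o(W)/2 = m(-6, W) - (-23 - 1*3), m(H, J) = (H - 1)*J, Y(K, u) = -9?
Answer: 1157/11 ≈ 105.18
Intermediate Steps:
m(H, J) = J*(-1 + H) (m(H, J) = (-1 + H)*J = J*(-1 + H))
o(W) = 52 - 14*W (o(W) = 2*(W*(-1 - 6) - (-23 - 1*3)) = 2*(W*(-7) - (-23 - 3)) = 2*(-7*W - 1*(-26)) = 2*(-7*W + 26) = 2*(26 - 7*W) = 52 - 14*W)
((18 - 5)/(13 + 9))*o(Y(0, -10)) = ((18 - 5)/(13 + 9))*(52 - 14*(-9)) = (13/22)*(52 + 126) = (13*(1/22))*178 = (13/22)*178 = 1157/11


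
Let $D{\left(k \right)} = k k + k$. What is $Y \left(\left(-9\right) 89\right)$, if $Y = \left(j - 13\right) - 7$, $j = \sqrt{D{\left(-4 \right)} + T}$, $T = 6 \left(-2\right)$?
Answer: $16020$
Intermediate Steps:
$D{\left(k \right)} = k + k^{2}$ ($D{\left(k \right)} = k^{2} + k = k + k^{2}$)
$T = -12$
$j = 0$ ($j = \sqrt{- 4 \left(1 - 4\right) - 12} = \sqrt{\left(-4\right) \left(-3\right) - 12} = \sqrt{12 - 12} = \sqrt{0} = 0$)
$Y = -20$ ($Y = \left(0 - 13\right) - 7 = -13 - 7 = -20$)
$Y \left(\left(-9\right) 89\right) = - 20 \left(\left(-9\right) 89\right) = \left(-20\right) \left(-801\right) = 16020$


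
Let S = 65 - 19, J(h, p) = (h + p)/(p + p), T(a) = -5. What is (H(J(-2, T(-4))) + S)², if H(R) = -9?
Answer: 1369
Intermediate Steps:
J(h, p) = (h + p)/(2*p) (J(h, p) = (h + p)/((2*p)) = (h + p)*(1/(2*p)) = (h + p)/(2*p))
S = 46
(H(J(-2, T(-4))) + S)² = (-9 + 46)² = 37² = 1369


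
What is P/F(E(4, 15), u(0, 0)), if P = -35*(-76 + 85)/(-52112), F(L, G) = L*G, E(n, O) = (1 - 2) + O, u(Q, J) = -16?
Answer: -45/1667584 ≈ -2.6985e-5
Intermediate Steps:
E(n, O) = -1 + O
F(L, G) = G*L
P = 315/52112 (P = -35*9*(-1/52112) = -315*(-1/52112) = 315/52112 ≈ 0.0060447)
P/F(E(4, 15), u(0, 0)) = 315/(52112*((-16*(-1 + 15)))) = 315/(52112*((-16*14))) = (315/52112)/(-224) = (315/52112)*(-1/224) = -45/1667584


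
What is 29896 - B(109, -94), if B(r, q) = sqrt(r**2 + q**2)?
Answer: 29896 - sqrt(20717) ≈ 29752.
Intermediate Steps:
B(r, q) = sqrt(q**2 + r**2)
29896 - B(109, -94) = 29896 - sqrt((-94)**2 + 109**2) = 29896 - sqrt(8836 + 11881) = 29896 - sqrt(20717)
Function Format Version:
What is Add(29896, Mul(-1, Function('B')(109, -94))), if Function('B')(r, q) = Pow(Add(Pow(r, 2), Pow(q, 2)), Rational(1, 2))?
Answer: Add(29896, Mul(-1, Pow(20717, Rational(1, 2)))) ≈ 29752.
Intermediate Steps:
Function('B')(r, q) = Pow(Add(Pow(q, 2), Pow(r, 2)), Rational(1, 2))
Add(29896, Mul(-1, Function('B')(109, -94))) = Add(29896, Mul(-1, Pow(Add(Pow(-94, 2), Pow(109, 2)), Rational(1, 2)))) = Add(29896, Mul(-1, Pow(Add(8836, 11881), Rational(1, 2)))) = Add(29896, Mul(-1, Pow(20717, Rational(1, 2))))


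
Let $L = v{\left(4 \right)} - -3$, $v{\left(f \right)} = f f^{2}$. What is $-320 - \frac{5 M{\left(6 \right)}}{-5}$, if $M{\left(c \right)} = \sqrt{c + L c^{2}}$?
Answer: $-320 + \sqrt{2418} \approx -270.83$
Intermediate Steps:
$v{\left(f \right)} = f^{3}$
$L = 67$ ($L = 4^{3} - -3 = 64 + 3 = 67$)
$M{\left(c \right)} = \sqrt{c + 67 c^{2}}$
$-320 - \frac{5 M{\left(6 \right)}}{-5} = -320 - \frac{5 \sqrt{6 \left(1 + 67 \cdot 6\right)}}{-5} = -320 - 5 \sqrt{6 \left(1 + 402\right)} \left(- \frac{1}{5}\right) = -320 - 5 \sqrt{6 \cdot 403} \left(- \frac{1}{5}\right) = -320 - 5 \sqrt{2418} \left(- \frac{1}{5}\right) = -320 - - \sqrt{2418} = -320 + \sqrt{2418}$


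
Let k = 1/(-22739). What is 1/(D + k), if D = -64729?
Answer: -22739/1471872732 ≈ -1.5449e-5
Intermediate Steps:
k = -1/22739 ≈ -4.3977e-5
1/(D + k) = 1/(-64729 - 1/22739) = 1/(-1471872732/22739) = -22739/1471872732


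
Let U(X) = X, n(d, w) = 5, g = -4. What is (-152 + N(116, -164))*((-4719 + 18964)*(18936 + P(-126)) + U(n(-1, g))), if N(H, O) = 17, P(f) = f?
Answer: -36173041425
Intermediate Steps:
(-152 + N(116, -164))*((-4719 + 18964)*(18936 + P(-126)) + U(n(-1, g))) = (-152 + 17)*((-4719 + 18964)*(18936 - 126) + 5) = -135*(14245*18810 + 5) = -135*(267948450 + 5) = -135*267948455 = -36173041425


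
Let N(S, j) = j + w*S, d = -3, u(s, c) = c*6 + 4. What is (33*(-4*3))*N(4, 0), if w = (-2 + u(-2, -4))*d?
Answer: -104544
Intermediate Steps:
u(s, c) = 4 + 6*c (u(s, c) = 6*c + 4 = 4 + 6*c)
w = 66 (w = (-2 + (4 + 6*(-4)))*(-3) = (-2 + (4 - 24))*(-3) = (-2 - 20)*(-3) = -22*(-3) = 66)
N(S, j) = j + 66*S
(33*(-4*3))*N(4, 0) = (33*(-4*3))*(0 + 66*4) = (33*(-12))*(0 + 264) = -396*264 = -104544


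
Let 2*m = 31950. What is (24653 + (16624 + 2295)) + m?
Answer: 59547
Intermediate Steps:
m = 15975 (m = (½)*31950 = 15975)
(24653 + (16624 + 2295)) + m = (24653 + (16624 + 2295)) + 15975 = (24653 + 18919) + 15975 = 43572 + 15975 = 59547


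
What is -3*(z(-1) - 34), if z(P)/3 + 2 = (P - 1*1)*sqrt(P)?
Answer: 120 + 18*I ≈ 120.0 + 18.0*I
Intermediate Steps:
z(P) = -6 + 3*sqrt(P)*(-1 + P) (z(P) = -6 + 3*((P - 1*1)*sqrt(P)) = -6 + 3*((P - 1)*sqrt(P)) = -6 + 3*((-1 + P)*sqrt(P)) = -6 + 3*(sqrt(P)*(-1 + P)) = -6 + 3*sqrt(P)*(-1 + P))
-3*(z(-1) - 34) = -3*((-6 - 3*I + 3*(-1)**(3/2)) - 34) = -3*((-6 - 3*I + 3*(-I)) - 34) = -3*((-6 - 3*I - 3*I) - 34) = -3*((-6 - 6*I) - 34) = -3*(-40 - 6*I) = 120 + 18*I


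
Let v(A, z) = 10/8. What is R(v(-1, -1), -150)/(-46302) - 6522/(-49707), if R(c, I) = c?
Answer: 134186449/1022903784 ≈ 0.13118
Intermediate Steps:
v(A, z) = 5/4 (v(A, z) = 10*(⅛) = 5/4)
R(v(-1, -1), -150)/(-46302) - 6522/(-49707) = (5/4)/(-46302) - 6522/(-49707) = (5/4)*(-1/46302) - 6522*(-1/49707) = -5/185208 + 2174/16569 = 134186449/1022903784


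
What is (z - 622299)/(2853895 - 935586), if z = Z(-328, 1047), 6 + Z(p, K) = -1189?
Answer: -623494/1918309 ≈ -0.32502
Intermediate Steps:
Z(p, K) = -1195 (Z(p, K) = -6 - 1189 = -1195)
z = -1195
(z - 622299)/(2853895 - 935586) = (-1195 - 622299)/(2853895 - 935586) = -623494/1918309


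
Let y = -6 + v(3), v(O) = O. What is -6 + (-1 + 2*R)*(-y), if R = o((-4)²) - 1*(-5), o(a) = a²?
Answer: 1557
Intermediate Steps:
y = -3 (y = -6 + 3 = -3)
R = 261 (R = ((-4)²)² - 1*(-5) = 16² + 5 = 256 + 5 = 261)
-6 + (-1 + 2*R)*(-y) = -6 + (-1 + 2*261)*(-1*(-3)) = -6 + (-1 + 522)*3 = -6 + 521*3 = -6 + 1563 = 1557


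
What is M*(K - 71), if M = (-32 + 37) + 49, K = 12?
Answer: -3186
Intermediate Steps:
M = 54 (M = 5 + 49 = 54)
M*(K - 71) = 54*(12 - 71) = 54*(-59) = -3186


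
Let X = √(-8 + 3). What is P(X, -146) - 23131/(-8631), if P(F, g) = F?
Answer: 23131/8631 + I*√5 ≈ 2.68 + 2.2361*I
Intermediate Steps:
X = I*√5 (X = √(-5) = I*√5 ≈ 2.2361*I)
P(X, -146) - 23131/(-8631) = I*√5 - 23131/(-8631) = I*√5 - 23131*(-1/8631) = I*√5 + 23131/8631 = 23131/8631 + I*√5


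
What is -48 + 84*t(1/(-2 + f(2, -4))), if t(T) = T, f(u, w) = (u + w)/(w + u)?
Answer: -132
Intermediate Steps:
f(u, w) = 1 (f(u, w) = (u + w)/(u + w) = 1)
-48 + 84*t(1/(-2 + f(2, -4))) = -48 + 84/(-2 + 1) = -48 + 84/(-1) = -48 + 84*(-1) = -48 - 84 = -132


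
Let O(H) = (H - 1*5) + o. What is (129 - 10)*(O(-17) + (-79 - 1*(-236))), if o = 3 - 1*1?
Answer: 16303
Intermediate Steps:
o = 2 (o = 3 - 1 = 2)
O(H) = -3 + H (O(H) = (H - 1*5) + 2 = (H - 5) + 2 = (-5 + H) + 2 = -3 + H)
(129 - 10)*(O(-17) + (-79 - 1*(-236))) = (129 - 10)*((-3 - 17) + (-79 - 1*(-236))) = 119*(-20 + (-79 + 236)) = 119*(-20 + 157) = 119*137 = 16303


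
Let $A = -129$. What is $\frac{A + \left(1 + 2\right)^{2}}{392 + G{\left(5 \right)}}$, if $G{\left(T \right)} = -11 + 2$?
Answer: $- \frac{120}{383} \approx -0.31332$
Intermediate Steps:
$G{\left(T \right)} = -9$
$\frac{A + \left(1 + 2\right)^{2}}{392 + G{\left(5 \right)}} = \frac{-129 + \left(1 + 2\right)^{2}}{392 - 9} = \frac{-129 + 3^{2}}{383} = \left(-129 + 9\right) \frac{1}{383} = \left(-120\right) \frac{1}{383} = - \frac{120}{383}$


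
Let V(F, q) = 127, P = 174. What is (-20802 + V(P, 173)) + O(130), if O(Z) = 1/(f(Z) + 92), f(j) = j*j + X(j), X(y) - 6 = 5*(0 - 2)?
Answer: -351226899/16988 ≈ -20675.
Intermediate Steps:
X(y) = -4 (X(y) = 6 + 5*(0 - 2) = 6 + 5*(-2) = 6 - 10 = -4)
f(j) = -4 + j² (f(j) = j*j - 4 = j² - 4 = -4 + j²)
O(Z) = 1/(88 + Z²) (O(Z) = 1/((-4 + Z²) + 92) = 1/(88 + Z²))
(-20802 + V(P, 173)) + O(130) = (-20802 + 127) + 1/(88 + 130²) = -20675 + 1/(88 + 16900) = -20675 + 1/16988 = -351226899/16988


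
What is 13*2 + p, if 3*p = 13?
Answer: 91/3 ≈ 30.333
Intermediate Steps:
p = 13/3 (p = (⅓)*13 = 13/3 ≈ 4.3333)
13*2 + p = 13*2 + 13/3 = 26 + 13/3 = 91/3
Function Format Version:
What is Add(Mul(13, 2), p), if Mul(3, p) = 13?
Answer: Rational(91, 3) ≈ 30.333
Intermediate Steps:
p = Rational(13, 3) (p = Mul(Rational(1, 3), 13) = Rational(13, 3) ≈ 4.3333)
Add(Mul(13, 2), p) = Add(Mul(13, 2), Rational(13, 3)) = Add(26, Rational(13, 3)) = Rational(91, 3)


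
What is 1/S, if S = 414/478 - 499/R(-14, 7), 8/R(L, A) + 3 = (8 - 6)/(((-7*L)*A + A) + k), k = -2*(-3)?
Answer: 1336488/251009339 ≈ 0.0053245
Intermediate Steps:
k = 6
R(L, A) = 8/(-3 + 2/(6 + A - 7*A*L)) (R(L, A) = 8/(-3 + (8 - 6)/(((-7*L)*A + A) + 6)) = 8/(-3 + 2/((-7*A*L + A) + 6)) = 8/(-3 + 2/((A - 7*A*L) + 6)) = 8/(-3 + 2/(6 + A - 7*A*L)))
S = 251009339/1336488 (S = 414/478 - 499*(16 + 3*7 - 21*7*(-14))/(8*(-6 - 1*7 + 7*7*(-14))) = 414*(1/478) - 499*(16 + 21 + 2058)/(8*(-6 - 7 - 686)) = 207/239 - 499/(8*(-699)/2095) = 207/239 - 499/(8*(1/2095)*(-699)) = 207/239 - 499/(-5592/2095) = 207/239 - 499*(-2095/5592) = 207/239 + 1045405/5592 = 251009339/1336488 ≈ 187.81)
1/S = 1/(251009339/1336488) = 1336488/251009339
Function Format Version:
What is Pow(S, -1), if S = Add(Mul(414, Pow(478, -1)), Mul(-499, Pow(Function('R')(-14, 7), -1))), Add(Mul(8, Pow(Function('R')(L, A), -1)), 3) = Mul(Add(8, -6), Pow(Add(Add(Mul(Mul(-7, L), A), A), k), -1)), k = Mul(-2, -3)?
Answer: Rational(1336488, 251009339) ≈ 0.0053245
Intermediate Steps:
k = 6
Function('R')(L, A) = Mul(8, Pow(Add(-3, Mul(2, Pow(Add(6, A, Mul(-7, A, L)), -1))), -1)) (Function('R')(L, A) = Mul(8, Pow(Add(-3, Mul(Add(8, -6), Pow(Add(Add(Mul(Mul(-7, L), A), A), 6), -1))), -1)) = Mul(8, Pow(Add(-3, Mul(2, Pow(Add(Add(Mul(-7, A, L), A), 6), -1))), -1)) = Mul(8, Pow(Add(-3, Mul(2, Pow(Add(Add(A, Mul(-7, A, L)), 6), -1))), -1)) = Mul(8, Pow(Add(-3, Mul(2, Pow(Add(6, A, Mul(-7, A, L)), -1))), -1)))
S = Rational(251009339, 1336488) (S = Add(Mul(414, Pow(478, -1)), Mul(-499, Pow(Mul(8, Pow(Add(16, Mul(3, 7), Mul(-21, 7, -14)), -1), Add(-6, Mul(-1, 7), Mul(7, 7, -14))), -1))) = Add(Mul(414, Rational(1, 478)), Mul(-499, Pow(Mul(8, Pow(Add(16, 21, 2058), -1), Add(-6, -7, -686)), -1))) = Add(Rational(207, 239), Mul(-499, Pow(Mul(8, Pow(2095, -1), -699), -1))) = Add(Rational(207, 239), Mul(-499, Pow(Mul(8, Rational(1, 2095), -699), -1))) = Add(Rational(207, 239), Mul(-499, Pow(Rational(-5592, 2095), -1))) = Add(Rational(207, 239), Mul(-499, Rational(-2095, 5592))) = Add(Rational(207, 239), Rational(1045405, 5592)) = Rational(251009339, 1336488) ≈ 187.81)
Pow(S, -1) = Pow(Rational(251009339, 1336488), -1) = Rational(1336488, 251009339)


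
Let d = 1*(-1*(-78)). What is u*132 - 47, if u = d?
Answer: 10249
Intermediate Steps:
d = 78 (d = 1*78 = 78)
u = 78
u*132 - 47 = 78*132 - 47 = 10296 - 47 = 10249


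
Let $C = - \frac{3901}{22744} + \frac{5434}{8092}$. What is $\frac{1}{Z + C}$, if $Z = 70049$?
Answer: $\frac{46011112}{3223055390489} \approx 1.4276 \cdot 10^{-5}$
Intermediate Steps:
$C = \frac{23006001}{46011112}$ ($C = \left(-3901\right) \frac{1}{22744} + 5434 \cdot \frac{1}{8092} = - \frac{3901}{22744} + \frac{2717}{4046} = \frac{23006001}{46011112} \approx 0.50001$)
$\frac{1}{Z + C} = \frac{1}{70049 + \frac{23006001}{46011112}} = \frac{1}{\frac{3223055390489}{46011112}} = \frac{46011112}{3223055390489}$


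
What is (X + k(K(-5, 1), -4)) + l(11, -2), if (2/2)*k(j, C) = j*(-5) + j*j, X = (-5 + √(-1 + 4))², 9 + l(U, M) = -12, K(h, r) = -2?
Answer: 21 - 10*√3 ≈ 3.6795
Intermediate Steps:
l(U, M) = -21 (l(U, M) = -9 - 12 = -21)
X = (-5 + √3)² ≈ 10.679
k(j, C) = j² - 5*j (k(j, C) = j*(-5) + j*j = -5*j + j² = j² - 5*j)
(X + k(K(-5, 1), -4)) + l(11, -2) = ((5 - √3)² - 2*(-5 - 2)) - 21 = ((5 - √3)² - 2*(-7)) - 21 = ((5 - √3)² + 14) - 21 = (14 + (5 - √3)²) - 21 = -7 + (5 - √3)²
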